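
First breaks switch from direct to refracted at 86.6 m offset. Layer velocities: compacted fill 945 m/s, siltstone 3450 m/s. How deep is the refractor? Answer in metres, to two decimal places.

32.69 m

h = (x_cross/2)·√((V₂−V₁)/(V₂+V₁)).
(V₂−V₁)/(V₂+V₁) = (3450−945)/(3450+945) = 0.5700; √ = 0.7550.
h = (86.6/2)·0.7550 = 32.69 m.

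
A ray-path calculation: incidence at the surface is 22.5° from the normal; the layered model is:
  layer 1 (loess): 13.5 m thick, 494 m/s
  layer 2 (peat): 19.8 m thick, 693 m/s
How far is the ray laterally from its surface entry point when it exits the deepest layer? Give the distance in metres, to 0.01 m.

18.19 m

p = sin θ₁/V₁ = sin 22.5°/494 = 7.7466e-04 s/m is conserved through the stack.
Layer 1: θ = 22.50°; offset = 13.5·tan 22.50° = 5.5919 m.
Layer 2: sin θ = p·693 = 0.5368 → θ = 32.47°; offset = 19.8·tan 32.47° = 12.5989 m.
Summing the layer offsets gives 18.1908 m.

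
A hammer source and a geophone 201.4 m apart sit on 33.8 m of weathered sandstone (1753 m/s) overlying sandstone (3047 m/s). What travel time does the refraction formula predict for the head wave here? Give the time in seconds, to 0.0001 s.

t = x/V₂ + 2h·√(V₂²−V₁²)/(V₁V₂).
√(V₂²−V₁²) = √(3047²−1753²) = 2492.2 m/s; delay term = 2·33.8·2492.2/(1753·3047) = 0.03154 s.
t = 201.4/3047 + 0.03154 = 0.09764 s.

0.0976 s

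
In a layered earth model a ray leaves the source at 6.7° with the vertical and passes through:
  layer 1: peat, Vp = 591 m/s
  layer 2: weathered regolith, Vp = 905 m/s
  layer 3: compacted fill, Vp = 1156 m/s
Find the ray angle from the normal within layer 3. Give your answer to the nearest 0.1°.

13.2°

Ray parameter p = sin 6.7° / 591 = 1.9741e-04 s/m.
sin θ_3 = p·V_3 = 1.9741e-04 × 1156 = 0.2282.
θ_3 = 13.19° from the vertical.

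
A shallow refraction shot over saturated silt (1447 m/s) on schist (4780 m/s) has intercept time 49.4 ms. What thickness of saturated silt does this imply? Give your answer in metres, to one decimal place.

37.5 m

h = tᵢ·V₁·V₂ / (2·√(V₂²−V₁²)).
√(V₂²−V₁²) = √(4780² − 1447²) = 4555.7 m/s.
h = 0.0494 s × 1447 × 4780 / (2 × 4555.7) = 37.50 m.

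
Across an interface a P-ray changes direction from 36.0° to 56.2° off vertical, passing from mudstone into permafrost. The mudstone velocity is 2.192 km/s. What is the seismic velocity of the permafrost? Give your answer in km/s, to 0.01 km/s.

Snell's law: sin 36.0°/V₁ = sin 56.2°/V₂.
V₂ = V₁·sin 56.2°/sin 36.0° = 2.192 × 1.4138 = 3.10 km/s.

3.10 km/s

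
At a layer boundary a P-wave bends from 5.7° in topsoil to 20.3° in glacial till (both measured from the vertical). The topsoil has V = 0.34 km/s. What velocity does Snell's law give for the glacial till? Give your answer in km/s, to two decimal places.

1.19 km/s

sin 5.7° = 0.0993; sin 20.3° = 0.3469.
V₂ = V₁·(sin θ₂/sin θ₁) = 0.34·(0.3469/0.0993) = 1.19 km/s.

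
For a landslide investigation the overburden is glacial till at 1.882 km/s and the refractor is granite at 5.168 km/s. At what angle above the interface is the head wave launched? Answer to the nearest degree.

Critical incidence: sin θ_c = V₁/V₂ = 1.882/5.168 = 0.3642.
θ_c = arcsin 0.3642 = 21.36°.
Measured from the interface: 90° − 21.36° = 68.64°.

69°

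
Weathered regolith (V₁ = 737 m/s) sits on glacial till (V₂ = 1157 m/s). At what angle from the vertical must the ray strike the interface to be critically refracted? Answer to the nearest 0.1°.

Critical incidence: sin θ_c = V₁/V₂ = 737/1157 = 0.6370.
θ_c = arcsin 0.6370 = 39.57°.

39.6°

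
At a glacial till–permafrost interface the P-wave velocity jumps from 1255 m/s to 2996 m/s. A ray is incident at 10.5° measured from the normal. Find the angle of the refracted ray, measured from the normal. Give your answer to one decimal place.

sin θ₁/V₁ = sin θ₂/V₂ ⇒ sin θ₂ = 2996·sin 10.5°/1255 = 2996·0.1822/1255 = 0.4350.
θ₂ = arcsin 0.4350 = 25.79° from the normal.

25.8°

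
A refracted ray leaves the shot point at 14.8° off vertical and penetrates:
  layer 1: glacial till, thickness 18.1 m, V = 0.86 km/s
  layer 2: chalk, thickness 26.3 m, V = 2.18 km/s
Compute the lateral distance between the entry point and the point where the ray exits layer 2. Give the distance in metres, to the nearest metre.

p = sin θ₁/V₁ = sin 14.8°/0.86 = 2.9703e-01 s/km is conserved through the stack.
Layer 1: θ = 14.80°; offset = 18.1·tan 14.80° = 4.782 m.
Layer 2: sin θ = p·2.18 = 0.6475 → θ = 40.36°; offset = 26.3·tan 40.36° = 22.348 m.
Total horizontal offset = 27.130 m.

27 m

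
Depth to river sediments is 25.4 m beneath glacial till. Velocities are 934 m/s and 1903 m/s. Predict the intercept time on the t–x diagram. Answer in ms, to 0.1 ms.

47.4 ms

θ_c = arcsin(V₁/V₂) = arcsin(934/1903) = 29.39°; cos θ_c = 0.8713.
tᵢ = 2h·cos θ_c / V₁ = 2·25.4·0.8713 / 934 = 0.04739 s.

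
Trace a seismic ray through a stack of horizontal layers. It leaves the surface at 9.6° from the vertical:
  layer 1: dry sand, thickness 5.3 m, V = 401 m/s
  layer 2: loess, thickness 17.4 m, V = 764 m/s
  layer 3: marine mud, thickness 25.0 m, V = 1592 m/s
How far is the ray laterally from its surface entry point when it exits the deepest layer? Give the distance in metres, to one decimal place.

p = sin θ₁/V₁ = sin 9.6°/401 = 4.1588e-04 s/m is conserved through the stack.
Layer 1: θ = 9.60°; offset = 5.3·tan 9.60° = 0.896 m.
Layer 2: sin θ = p·764 = 0.3177 → θ = 18.53°; offset = 17.4·tan 18.53° = 5.831 m.
Layer 3: sin θ = p·1592 = 0.6621 → θ = 41.46°; offset = 25.0·tan 41.46° = 22.086 m.
Summing the layer offsets gives 28.813 m.

28.8 m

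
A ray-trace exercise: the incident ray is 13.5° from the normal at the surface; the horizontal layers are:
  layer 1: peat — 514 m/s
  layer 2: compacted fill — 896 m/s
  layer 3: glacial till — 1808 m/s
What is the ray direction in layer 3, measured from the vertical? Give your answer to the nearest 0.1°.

Snell's law across each interface conserves sin θ / V, so sin θ_3 = V_3·sin θ₁/V₁.
sin θ_3 = 1808 × sin 13.5° / 514 = 0.8211.
θ_3 = 55.20° from the vertical.

55.2°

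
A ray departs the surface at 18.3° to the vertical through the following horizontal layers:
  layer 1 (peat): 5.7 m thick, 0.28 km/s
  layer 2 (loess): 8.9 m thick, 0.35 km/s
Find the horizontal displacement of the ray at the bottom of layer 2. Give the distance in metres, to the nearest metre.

Apply Snell's law at each interface; in layer i the horizontal offset is hᵢ·tan θᵢ.
Layer 1: θ = 18.30°; offset = 5.7·tan 18.30° = 1.885 m.
Layer 2: sin θ = 0.35·sin 18.3°/0.28 = 0.3925, θ = 23.11°; offset = 8.9·tan 23.11° = 3.798 m.
Σ offsets = 5.683 m.

6 m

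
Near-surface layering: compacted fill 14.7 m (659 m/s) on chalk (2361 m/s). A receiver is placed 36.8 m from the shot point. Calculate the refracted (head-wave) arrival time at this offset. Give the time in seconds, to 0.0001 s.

0.0584 s

t = x/V₂ + 2h·√(V₂²−V₁²)/(V₁V₂).
√(V₂²−V₁²) = √(2361²−659²) = 2267.2 m/s; delay term = 2·14.7·2267.2/(659·2361) = 0.04284 s.
t = 36.8/2361 + 0.04284 = 0.05843 s.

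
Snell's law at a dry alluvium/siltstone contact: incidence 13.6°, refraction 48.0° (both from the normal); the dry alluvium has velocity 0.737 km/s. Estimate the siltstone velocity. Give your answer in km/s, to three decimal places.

2.329 km/s

sin 13.6° = 0.2351; sin 48.0° = 0.7431.
V₂ = V₁·(sin θ₂/sin θ₁) = 0.737·(0.7431/0.2351) = 2.329 km/s.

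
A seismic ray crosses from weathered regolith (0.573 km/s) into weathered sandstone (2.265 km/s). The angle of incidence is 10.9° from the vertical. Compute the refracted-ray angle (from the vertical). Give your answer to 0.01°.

48.37°

sin θ₁/V₁ = sin θ₂/V₂ ⇒ sin θ₂ = 2.265·sin 10.9°/0.573 = 2.265·0.1891/0.573 = 0.7475.
θ₂ = sin⁻¹(0.7475) = 48.37° (from vertical).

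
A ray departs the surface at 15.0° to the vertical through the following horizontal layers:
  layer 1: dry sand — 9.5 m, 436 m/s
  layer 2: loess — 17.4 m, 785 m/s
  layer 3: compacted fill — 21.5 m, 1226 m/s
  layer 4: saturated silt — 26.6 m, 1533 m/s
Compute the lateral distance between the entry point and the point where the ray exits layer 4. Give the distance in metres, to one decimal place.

92.9 m

Ray parameter p = sin 15.0° / 436 m/s = 5.9362e-04 s/m.
Layer 1: θ = 15.00°; offset = 9.5·tan 15.00° = 2.546 m.
Layer 2: sin θ = p·785 = 0.4660 → θ = 27.77°; offset = 17.4·tan 27.77° = 9.164 m.
Layer 3: sin θ = p·1226 = 0.7278 → θ = 46.70°; offset = 21.5·tan 46.70° = 22.816 m.
Layer 4: sin θ = p·1533 = 0.9100 → θ = 65.51°; offset = 26.6·tan 65.51° = 58.391 m.
Σ offsets = 92.916 m.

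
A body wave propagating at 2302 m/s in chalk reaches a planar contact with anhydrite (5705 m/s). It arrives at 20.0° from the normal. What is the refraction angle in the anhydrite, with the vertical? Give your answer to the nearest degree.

sin θ₁/V₁ = sin θ₂/V₂ ⇒ sin θ₂ = 5705·sin 20.0°/2302 = 5705·0.3420/2302 = 0.8476.
θ₂ = arcsin 0.8476 = 57.95° from the normal.

58°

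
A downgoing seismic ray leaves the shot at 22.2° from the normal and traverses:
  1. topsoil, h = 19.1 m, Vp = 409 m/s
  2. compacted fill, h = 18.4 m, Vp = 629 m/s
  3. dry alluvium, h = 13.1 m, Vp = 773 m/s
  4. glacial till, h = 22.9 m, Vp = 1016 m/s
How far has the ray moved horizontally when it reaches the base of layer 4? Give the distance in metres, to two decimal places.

96.59 m

Ray parameter p = sin 22.2° / 409 m/s = 9.2382e-04 s/m.
Layer 1: θ = 22.20°; offset = 19.1·tan 22.20° = 7.7946 m.
Layer 2: sin θ = p·629 = 0.5811 → θ = 35.53°; offset = 18.4·tan 35.53° = 13.1375 m.
Layer 3: sin θ = p·773 = 0.7141 → θ = 45.57°; offset = 13.1·tan 45.57° = 13.3634 m.
Layer 4: sin θ = p·1016 = 0.9386 → θ = 69.82°; offset = 22.9·tan 69.82° = 62.2984 m.
Σ offsets = 96.5938 m.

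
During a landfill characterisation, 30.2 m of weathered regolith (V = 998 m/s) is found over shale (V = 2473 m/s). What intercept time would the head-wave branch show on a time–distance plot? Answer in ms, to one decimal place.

55.4 ms

θ_c = arcsin(V₁/V₂) = arcsin(998/2473) = 23.80°; cos θ_c = 0.9150.
tᵢ = 2h·cos θ_c / V₁ = 2·30.2·0.9150 / 998 = 0.05537 s.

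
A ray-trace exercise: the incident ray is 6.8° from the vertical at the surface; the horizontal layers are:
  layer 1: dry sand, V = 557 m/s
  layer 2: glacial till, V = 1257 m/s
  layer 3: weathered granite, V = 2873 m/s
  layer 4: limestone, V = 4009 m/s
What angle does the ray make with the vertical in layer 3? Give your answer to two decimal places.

37.64°

Ray parameter p = sin 6.8° / 557 = 2.1257e-04 s/m.
sin θ_3 = p·V_3 = 2.1257e-04 × 2873 = 0.6107.
θ_3 = 37.64° from the vertical.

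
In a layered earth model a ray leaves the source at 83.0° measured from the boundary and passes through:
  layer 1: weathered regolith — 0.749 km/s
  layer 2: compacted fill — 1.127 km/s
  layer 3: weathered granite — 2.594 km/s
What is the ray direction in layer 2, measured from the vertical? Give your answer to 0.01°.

From the normal: θ₁ = 90° − 83.0° = 7.0°.
Snell's law across each interface conserves sin θ / V, so sin θ_2 = V_2·sin θ₁/V₁.
sin θ_2 = 1.127 × sin 7.0° / 0.749 = 0.1834.
θ_2 = arcsin 0.1834 = 10.57°.

10.57°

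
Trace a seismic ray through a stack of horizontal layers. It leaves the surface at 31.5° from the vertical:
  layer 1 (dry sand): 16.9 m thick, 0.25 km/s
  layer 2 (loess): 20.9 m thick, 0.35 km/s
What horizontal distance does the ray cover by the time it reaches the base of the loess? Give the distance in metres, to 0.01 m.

p = sin θ₁/V₁ = sin 31.5°/0.25 = 2.0900e+00 s/km is conserved through the stack.
Layer 1: θ = 31.50°; offset = 16.9·tan 31.50° = 10.3563 m.
Layer 2: sin θ = p·0.35 = 0.7315 → θ = 47.01°; offset = 20.9·tan 47.01° = 22.4220 m.
Summing the layer offsets gives 32.7783 m.

32.78 m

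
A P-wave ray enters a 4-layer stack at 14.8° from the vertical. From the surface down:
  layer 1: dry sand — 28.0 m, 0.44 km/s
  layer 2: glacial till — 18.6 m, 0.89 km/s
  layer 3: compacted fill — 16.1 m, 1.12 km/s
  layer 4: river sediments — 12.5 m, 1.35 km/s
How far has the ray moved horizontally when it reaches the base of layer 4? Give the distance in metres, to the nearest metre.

Ray parameter p = sin 14.8° / 0.44 km/s = 5.8056e-01 s/km.
Layer 1: θ = 14.80°; offset = 28.0·tan 14.80° = 7.398 m.
Layer 2: sin θ = p·0.89 = 0.5167 → θ = 31.11°; offset = 18.6·tan 31.11° = 11.225 m.
Layer 3: sin θ = p·1.12 = 0.6502 → θ = 40.56°; offset = 16.1·tan 40.56° = 13.779 m.
Layer 4: sin θ = p·1.35 = 0.7838 → θ = 51.61°; offset = 12.5·tan 51.61° = 15.774 m.
Σ offsets = 48.176 m.

48 m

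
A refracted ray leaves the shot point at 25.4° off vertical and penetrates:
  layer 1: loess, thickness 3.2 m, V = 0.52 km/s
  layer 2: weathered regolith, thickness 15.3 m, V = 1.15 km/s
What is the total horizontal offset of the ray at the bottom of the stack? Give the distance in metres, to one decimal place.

47.4 m

Apply Snell's law at each interface; in layer i the horizontal offset is hᵢ·tan θᵢ.
Layer 1: θ = 25.40°; offset = 3.2·tan 25.40° = 1.519 m.
Layer 2: sin θ = 1.15·sin 25.4°/0.52 = 0.9486, θ = 71.55°; offset = 15.3·tan 71.55° = 45.863 m.
Total horizontal offset = 47.382 m.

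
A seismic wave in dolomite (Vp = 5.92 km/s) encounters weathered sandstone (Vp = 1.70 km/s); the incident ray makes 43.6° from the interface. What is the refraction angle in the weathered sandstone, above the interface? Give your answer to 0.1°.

78.0°

Angle from the normal: 90° − 43.6° = 46.4°.
Snell's law: sin θ₂ = (V₂/V₁)·sin θ₁ = (1.70/5.92)·sin 46.4° = 0.2080.
θ₂ = arcsin 0.2080 = 12.00° from the normal.
From the interface: 90° − 12.00° = 78.00°.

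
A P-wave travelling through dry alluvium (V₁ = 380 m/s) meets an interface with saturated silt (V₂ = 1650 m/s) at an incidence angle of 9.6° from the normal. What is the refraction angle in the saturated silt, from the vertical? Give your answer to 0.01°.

Snell's law: sin θ₂ = (V₂/V₁)·sin θ₁ = (1650/380)·sin 9.6° = 0.7241.
θ₂ = arcsin 0.7241 = 46.40° from the normal.

46.40°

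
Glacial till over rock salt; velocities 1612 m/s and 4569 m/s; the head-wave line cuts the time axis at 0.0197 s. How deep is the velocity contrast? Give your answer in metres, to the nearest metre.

θ_c = arcsin(1612/4569) = 20.66°; cos θ_c = 0.9357.
tᵢ = 2h cos θ_c/V₁ ⇒ h = tᵢ·V₁/(2 cos θ_c) = 0.0197·1612/(2·0.9357) = 16.97 m.

17 m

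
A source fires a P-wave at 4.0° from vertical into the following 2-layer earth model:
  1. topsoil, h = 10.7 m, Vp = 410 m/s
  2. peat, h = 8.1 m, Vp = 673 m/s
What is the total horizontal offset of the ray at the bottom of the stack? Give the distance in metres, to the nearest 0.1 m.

1.7 m

Ray parameter p = sin 4.0° / 410 m/s = 1.7014e-04 s/m.
Layer 1: θ = 4.00°; offset = 10.7·tan 4.00° = 0.748 m.
Layer 2: sin θ = p·673 = 0.1145 → θ = 6.57°; offset = 8.1·tan 6.57° = 0.934 m.
Total horizontal offset = 1.682 m.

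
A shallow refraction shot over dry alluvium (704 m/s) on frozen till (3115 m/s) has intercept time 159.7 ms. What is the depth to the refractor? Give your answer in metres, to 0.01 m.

h = tᵢ·V₁·V₂ / (2·√(V₂²−V₁²)).
√(V₂²−V₁²) = √(3115² − 704²) = 3034.4 m/s.
h = 0.1597 s × 704 × 3115 / (2 × 3034.4) = 57.71 m.

57.71 m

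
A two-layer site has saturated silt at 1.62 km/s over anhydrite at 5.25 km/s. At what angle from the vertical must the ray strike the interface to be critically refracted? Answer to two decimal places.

17.97°

Critical incidence: sin θ_c = V₁/V₂ = 1.62/5.25 = 0.3086.
θ_c = arcsin 0.3086 = 17.97°.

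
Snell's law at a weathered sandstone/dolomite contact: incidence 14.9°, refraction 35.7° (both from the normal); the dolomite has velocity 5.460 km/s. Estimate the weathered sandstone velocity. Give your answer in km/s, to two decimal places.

2.41 km/s

Snell's law: sin 14.9°/V₁ = sin 35.7°/V₂.
V₁ = V₂·sin 14.9°/sin 35.7° = 5.460 × 0.4406 = 2.41 km/s.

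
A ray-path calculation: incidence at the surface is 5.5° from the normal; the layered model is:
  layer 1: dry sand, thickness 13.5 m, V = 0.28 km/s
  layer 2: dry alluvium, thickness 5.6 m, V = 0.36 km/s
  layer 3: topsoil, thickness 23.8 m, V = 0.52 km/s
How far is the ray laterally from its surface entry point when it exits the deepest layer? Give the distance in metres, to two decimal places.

Apply Snell's law at each interface; in layer i the horizontal offset is hᵢ·tan θᵢ.
Layer 1: θ = 5.50°; offset = 13.5·tan 5.50° = 1.2999 m.
Layer 2: sin θ = 0.36·sin 5.5°/0.28 = 0.1232, θ = 7.08°; offset = 5.6·tan 7.08° = 0.6954 m.
Layer 3: sin θ = 0.52·sin 5.5°/0.28 = 0.1780, θ = 10.25°; offset = 23.8·tan 10.25° = 4.3051 m.
Summing the layer offsets gives 6.3004 m.

6.30 m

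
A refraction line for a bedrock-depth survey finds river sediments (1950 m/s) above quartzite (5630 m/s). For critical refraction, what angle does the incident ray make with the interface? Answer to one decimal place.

At critical incidence the refracted ray runs along the interface (θ₂ = 90°), so sin θ_c = V₁/V₂.
θ_c = arcsin(1950/5630) = arcsin 0.3464 = 20.26°.
Measured from the interface: 90° − 20.26° = 69.74°.

69.7°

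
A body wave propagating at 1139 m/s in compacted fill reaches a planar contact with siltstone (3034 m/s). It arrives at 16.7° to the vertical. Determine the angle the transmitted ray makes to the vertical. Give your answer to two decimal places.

49.95°

Snell's law: sin θ₂ = (V₂/V₁)·sin θ₁ = (3034/1139)·sin 16.7° = 0.7655.
θ₂ = arcsin 0.7655 = 49.95° from the normal.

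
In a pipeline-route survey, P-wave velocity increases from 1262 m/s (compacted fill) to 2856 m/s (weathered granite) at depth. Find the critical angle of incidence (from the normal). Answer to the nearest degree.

At critical incidence the refracted ray runs along the interface (θ₂ = 90°), so sin θ_c = V₁/V₂.
θ_c = arcsin(1262/2856) = arcsin 0.4419 = 26.22°.

26°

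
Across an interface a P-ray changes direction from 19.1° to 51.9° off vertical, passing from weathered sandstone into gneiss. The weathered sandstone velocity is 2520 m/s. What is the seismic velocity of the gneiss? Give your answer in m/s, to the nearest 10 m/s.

6060 m/s

Snell's law: sin 19.1°/V₁ = sin 51.9°/V₂.
V₂ = V₁·sin 51.9°/sin 19.1° = 2520 × 2.4049 = 6060.41 m/s.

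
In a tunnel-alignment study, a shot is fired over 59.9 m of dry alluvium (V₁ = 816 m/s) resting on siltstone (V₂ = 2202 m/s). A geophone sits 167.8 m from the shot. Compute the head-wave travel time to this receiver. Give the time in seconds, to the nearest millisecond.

0.213 s

θ_c = arcsin(V₁/V₂) = arcsin(816/2202) = 21.75°, cos θ_c = 0.9288.
Intercept time tᵢ = 2h cos θ_c / V₁ = 2·59.9·0.9288/816 = 0.13636 s.
t = x/V₂ + tᵢ = 167.8/2202 + 0.13636 = 0.21256 s.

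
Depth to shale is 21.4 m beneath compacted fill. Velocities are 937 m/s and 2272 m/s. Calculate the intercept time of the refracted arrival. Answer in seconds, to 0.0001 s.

0.0416 s

θ_c = arcsin(V₁/V₂) = arcsin(937/2272) = 24.36°; cos θ_c = 0.9110.
tᵢ = 2h·cos θ_c / V₁ = 2·21.4·0.9110 / 937 = 0.04161 s.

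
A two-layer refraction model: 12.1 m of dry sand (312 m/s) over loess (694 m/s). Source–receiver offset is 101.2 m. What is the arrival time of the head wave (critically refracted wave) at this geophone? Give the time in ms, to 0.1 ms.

215.1 ms

t = x/V₂ + 2h·√(V₂²−V₁²)/(V₁V₂).
√(V₂²−V₁²) = √(694²−312²) = 619.9 m/s; delay term = 2·12.1·619.9/(312·694) = 0.06928 s.
t = 101.2/694 + 0.06928 = 0.21511 s.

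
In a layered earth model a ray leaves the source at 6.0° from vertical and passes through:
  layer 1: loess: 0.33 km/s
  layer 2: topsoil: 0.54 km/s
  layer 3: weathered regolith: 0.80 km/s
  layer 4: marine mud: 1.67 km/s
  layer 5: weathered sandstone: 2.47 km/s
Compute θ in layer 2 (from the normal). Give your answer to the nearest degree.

Snell's law across each interface conserves sin θ / V, so sin θ_2 = V_2·sin θ₁/V₁.
sin θ_2 = 0.54 × sin 6.0° / 0.33 = 0.1710.
θ_2 = arcsin 0.1710 = 9.85°.

10°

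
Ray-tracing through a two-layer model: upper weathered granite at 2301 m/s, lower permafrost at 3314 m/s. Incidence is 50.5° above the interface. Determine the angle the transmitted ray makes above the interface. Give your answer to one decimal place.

23.6°

Convert to the normal: θ₁ = 90° − 50.5° = 39.5°.
Snell's law: sin θ₂ = (V₂/V₁)·sin θ₁ = (3314/2301)·sin 39.5° = 0.9161.
θ₂ = arcsin 0.9161 = 66.36° from the normal.
From the interface: 90° − 66.36° = 23.64°.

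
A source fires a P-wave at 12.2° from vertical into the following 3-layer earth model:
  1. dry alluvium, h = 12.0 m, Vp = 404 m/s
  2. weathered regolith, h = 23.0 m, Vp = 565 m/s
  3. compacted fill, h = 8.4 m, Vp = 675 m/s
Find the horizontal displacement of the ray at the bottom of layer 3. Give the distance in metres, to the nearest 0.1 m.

12.9 m

Ray parameter p = sin 12.2° / 404 m/s = 5.2308e-04 s/m.
Layer 1: θ = 12.20°; offset = 12.0·tan 12.20° = 2.594 m.
Layer 2: sin θ = p·565 = 0.2955 → θ = 17.19°; offset = 23.0·tan 17.19° = 7.115 m.
Layer 3: sin θ = p·675 = 0.3531 → θ = 20.68°; offset = 8.4·tan 20.68° = 3.170 m.
Total horizontal offset = 12.880 m.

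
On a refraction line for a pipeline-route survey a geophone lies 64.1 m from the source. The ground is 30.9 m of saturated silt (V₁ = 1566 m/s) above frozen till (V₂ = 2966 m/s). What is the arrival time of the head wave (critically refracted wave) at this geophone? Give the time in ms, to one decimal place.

55.1 ms

t = x/V₂ + 2h·√(V₂²−V₁²)/(V₁V₂).
√(V₂²−V₁²) = √(2966²−1566²) = 2518.9 m/s; delay term = 2·30.9·2518.9/(1566·2966) = 0.03351 s.
t = 64.1/2966 + 0.03351 = 0.05513 s.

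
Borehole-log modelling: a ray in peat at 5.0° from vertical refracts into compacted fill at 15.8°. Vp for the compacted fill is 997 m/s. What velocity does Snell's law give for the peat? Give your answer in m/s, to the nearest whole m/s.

sin 5.0° = 0.0872; sin 15.8° = 0.2723.
V₁ = V₂·(sin θ₁/sin θ₂) = 997·(0.0872/0.2723) = 319.14 m/s.

319 m/s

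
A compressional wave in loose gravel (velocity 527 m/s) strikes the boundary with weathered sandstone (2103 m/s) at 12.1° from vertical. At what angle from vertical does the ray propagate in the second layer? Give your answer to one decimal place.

56.8°

sin θ₁/V₁ = sin θ₂/V₂ ⇒ sin θ₂ = 2103·sin 12.1°/527 = 2103·0.2096/527 = 0.8365.
θ₂ = arcsin 0.8365 = 56.77° from the normal.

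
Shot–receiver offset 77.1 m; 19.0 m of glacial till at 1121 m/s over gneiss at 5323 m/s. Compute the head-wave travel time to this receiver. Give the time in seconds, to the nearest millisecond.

0.048 s

θ_c = arcsin(V₁/V₂) = arcsin(1121/5323) = 12.16°, cos θ_c = 0.9776.
Intercept time tᵢ = 2h cos θ_c / V₁ = 2·19.0·0.9776/1121 = 0.03314 s.
t = x/V₂ + tᵢ = 77.1/5323 + 0.03314 = 0.04762 s.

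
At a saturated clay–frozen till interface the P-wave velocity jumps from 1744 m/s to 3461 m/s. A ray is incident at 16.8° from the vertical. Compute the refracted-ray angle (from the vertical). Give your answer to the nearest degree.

Snell's law: sin θ₂ = (V₂/V₁)·sin θ₁ = (3461/1744)·sin 16.8° = 0.5736.
θ₂ = arcsin 0.5736 = 35.00° from the normal.

35°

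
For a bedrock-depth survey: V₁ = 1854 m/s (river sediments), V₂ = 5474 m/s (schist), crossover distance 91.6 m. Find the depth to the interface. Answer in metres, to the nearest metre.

h = (x_cross/2)·√((V₂−V₁)/(V₂+V₁)).
(V₂−V₁)/(V₂+V₁) = (5474−1854)/(5474+1854) = 0.4940; √ = 0.7028.
h = (91.6/2)·0.7028 = 32.19 m.

32 m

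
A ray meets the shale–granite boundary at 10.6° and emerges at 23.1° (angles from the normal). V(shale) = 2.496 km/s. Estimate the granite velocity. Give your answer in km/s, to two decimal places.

5.32 km/s

Snell's law: sin 10.6°/V₁ = sin 23.1°/V₂.
V₂ = V₁·sin 23.1°/sin 10.6° = 2.496 × 2.1328 = 5.32 km/s.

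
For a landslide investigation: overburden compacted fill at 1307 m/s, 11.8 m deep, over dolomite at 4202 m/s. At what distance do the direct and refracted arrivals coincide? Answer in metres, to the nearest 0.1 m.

32.6 m

θ_c = arcsin(1307/4202) = 18.12°, so cos θ_c = 0.9504 and tᵢ = 2h cos θ_c/V₁ = 0.0172 s.
At crossover x/V₁ = x/V₂ + tᵢ ⇒ x = tᵢ/(1/V₁ − 1/V₂) = 0.01716/(7.6511e-04 − 2.3798e-04) = 32.56 m.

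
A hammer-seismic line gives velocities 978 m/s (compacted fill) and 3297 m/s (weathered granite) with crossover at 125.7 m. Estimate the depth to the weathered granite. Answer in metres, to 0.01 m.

x_cross = 2h·√((V₂+V₁)/(V₂−V₁)) → h = x_cross / (2·√((V₂+V₁)/(V₂−V₁))).
√((V₂+V₁)/(V₂−V₁)) = √((3297+978)/(3297−978)) = 1.3577.
h = 125.7 / (2·1.3577) = 46.29 m.

46.29 m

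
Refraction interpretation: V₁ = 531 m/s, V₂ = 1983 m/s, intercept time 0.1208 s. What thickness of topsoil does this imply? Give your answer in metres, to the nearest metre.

θ_c = arcsin(531/1983) = 15.53°; cos θ_c = 0.9635.
tᵢ = 2h cos θ_c/V₁ ⇒ h = tᵢ·V₁/(2 cos θ_c) = 0.1208·531/(2·0.9635) = 33.29 m.

33 m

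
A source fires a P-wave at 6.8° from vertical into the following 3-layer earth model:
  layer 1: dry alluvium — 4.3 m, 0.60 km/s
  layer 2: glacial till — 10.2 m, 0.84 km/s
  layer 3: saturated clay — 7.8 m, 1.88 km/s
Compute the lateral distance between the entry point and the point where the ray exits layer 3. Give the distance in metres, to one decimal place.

5.3 m

Ray parameter p = sin 6.8° / 0.60 km/s = 1.9734e-01 s/km.
Layer 1: θ = 6.80°; offset = 4.3·tan 6.80° = 0.513 m.
Layer 2: sin θ = p·0.84 = 0.1658 → θ = 9.54°; offset = 10.2·tan 9.54° = 1.715 m.
Layer 3: sin θ = p·1.88 = 0.3710 → θ = 21.78°; offset = 7.8·tan 21.78° = 3.116 m.
Total horizontal offset = 5.343 m.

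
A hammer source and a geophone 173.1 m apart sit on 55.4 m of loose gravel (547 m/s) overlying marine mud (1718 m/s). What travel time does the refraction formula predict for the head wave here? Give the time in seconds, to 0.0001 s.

0.2928 s

θ_c = arcsin(V₁/V₂) = arcsin(547/1718) = 18.57°, cos θ_c = 0.9480.
Intercept time tᵢ = 2h cos θ_c / V₁ = 2·55.4·0.9480/547 = 0.19202 s.
t = x/V₂ + tᵢ = 173.1/1718 + 0.19202 = 0.29277 s.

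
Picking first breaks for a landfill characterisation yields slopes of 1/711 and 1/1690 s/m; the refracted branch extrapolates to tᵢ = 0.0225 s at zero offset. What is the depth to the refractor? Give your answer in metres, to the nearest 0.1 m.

h = tᵢ·V₁·V₂ / (2·√(V₂²−V₁²)).
√(V₂²−V₁²) = √(1690² − 711²) = 1533.2 m/s.
h = 0.0225 s × 711 × 1690 / (2 × 1533.2) = 8.82 m.

8.8 m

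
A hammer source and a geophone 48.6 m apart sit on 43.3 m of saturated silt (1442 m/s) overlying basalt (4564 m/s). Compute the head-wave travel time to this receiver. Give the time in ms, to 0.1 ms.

67.6 ms

t = x/V₂ + 2h·√(V₂²−V₁²)/(V₁V₂).
√(V₂²−V₁²) = √(4564²−1442²) = 4330.2 m/s; delay term = 2·43.3·4330.2/(1442·4564) = 0.05698 s.
t = 48.6/4564 + 0.05698 = 0.06763 s.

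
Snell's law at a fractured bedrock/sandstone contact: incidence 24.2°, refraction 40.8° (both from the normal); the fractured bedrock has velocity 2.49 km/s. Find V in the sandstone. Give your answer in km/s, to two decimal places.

Snell's law: sin 24.2°/V₁ = sin 40.8°/V₂.
V₂ = V₁·sin 40.8°/sin 24.2° = 2.49 × 1.5940 = 3.97 km/s.

3.97 km/s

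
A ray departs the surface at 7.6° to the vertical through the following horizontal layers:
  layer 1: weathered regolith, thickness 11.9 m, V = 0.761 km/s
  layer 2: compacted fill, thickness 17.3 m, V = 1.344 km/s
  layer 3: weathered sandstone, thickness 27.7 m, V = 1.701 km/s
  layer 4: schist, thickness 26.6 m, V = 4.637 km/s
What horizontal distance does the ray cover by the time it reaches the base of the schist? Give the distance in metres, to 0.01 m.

Ray parameter p = sin 7.6° / 0.761 km/s = 1.7379e-01 s/km.
Layer 1: θ = 7.60°; offset = 11.9·tan 7.60° = 1.5878 m.
Layer 2: sin θ = p·1.344 = 0.2336 → θ = 13.51°; offset = 17.3·tan 13.51° = 4.1559 m.
Layer 3: sin θ = p·1.701 = 0.2956 → θ = 17.19°; offset = 27.7·tan 17.19° = 8.5718 m.
Layer 4: sin θ = p·4.637 = 0.8059 → θ = 53.70°; offset = 26.6·tan 53.70° = 36.2050 m.
Σ offsets = 50.5205 m.

50.52 m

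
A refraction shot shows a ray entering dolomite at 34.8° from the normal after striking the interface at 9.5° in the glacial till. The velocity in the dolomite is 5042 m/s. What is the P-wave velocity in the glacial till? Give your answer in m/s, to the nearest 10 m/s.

sin 9.5° = 0.1650; sin 34.8° = 0.5707.
V₁ = V₂·(sin θ₁/sin θ₂) = 5042·(0.1650/0.5707) = 1458.12 m/s.

1460 m/s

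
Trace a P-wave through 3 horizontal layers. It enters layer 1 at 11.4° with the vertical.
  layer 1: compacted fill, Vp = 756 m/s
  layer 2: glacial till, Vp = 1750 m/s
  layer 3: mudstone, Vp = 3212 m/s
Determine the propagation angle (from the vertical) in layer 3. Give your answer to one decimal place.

Snell's law across each interface conserves sin θ / V, so sin θ_3 = V_3·sin θ₁/V₁.
sin θ_3 = 3212 × sin 11.4° / 756 = 0.8398.
θ_3 = 57.12° from the vertical.

57.1°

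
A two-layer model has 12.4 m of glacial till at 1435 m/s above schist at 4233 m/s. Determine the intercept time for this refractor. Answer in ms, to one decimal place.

tᵢ = 2h·√(V₂²−V₁²)/(V₁V₂).
√(V₂²−V₁²) = √(4233²−1435²) = 3982.3 m/s.
tᵢ = 2·12.4·3982.3/(1435·4233) = 0.01626 s.

16.3 ms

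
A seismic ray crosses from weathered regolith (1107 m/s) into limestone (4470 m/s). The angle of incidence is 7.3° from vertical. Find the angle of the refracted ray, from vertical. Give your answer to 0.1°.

sin θ₁/V₁ = sin θ₂/V₂ ⇒ sin θ₂ = 4470·sin 7.3°/1107 = 4470·0.1271/1107 = 0.5131.
θ₂ = sin⁻¹(0.5131) = 30.87° (from vertical).

30.9°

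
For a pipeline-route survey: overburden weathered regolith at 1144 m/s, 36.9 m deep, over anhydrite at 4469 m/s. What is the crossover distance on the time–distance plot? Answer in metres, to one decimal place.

θ_c = arcsin(1144/4469) = 14.83°, so cos θ_c = 0.9667 and tᵢ = 2h cos θ_c/V₁ = 0.0624 s.
At crossover x/V₁ = x/V₂ + tᵢ ⇒ x = tᵢ/(1/V₁ − 1/V₂) = 0.06236/(8.7413e-04 − 2.2376e-04) = 95.89 m.

95.9 m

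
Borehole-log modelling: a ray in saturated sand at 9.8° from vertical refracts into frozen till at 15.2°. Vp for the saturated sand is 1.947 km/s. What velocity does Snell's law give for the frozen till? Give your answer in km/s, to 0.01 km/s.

Snell's law: sin 9.8°/V₁ = sin 15.2°/V₂.
V₂ = V₁·sin 15.2°/sin 9.8° = 1.947 × 1.5404 = 3.00 km/s.

3.00 km/s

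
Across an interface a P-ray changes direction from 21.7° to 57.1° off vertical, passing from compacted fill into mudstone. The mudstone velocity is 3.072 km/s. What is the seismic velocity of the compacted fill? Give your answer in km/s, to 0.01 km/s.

1.35 km/s

Snell's law: sin 21.7°/V₁ = sin 57.1°/V₂.
V₁ = V₂·sin 21.7°/sin 57.1° = 3.072 × 0.4404 = 1.35 km/s.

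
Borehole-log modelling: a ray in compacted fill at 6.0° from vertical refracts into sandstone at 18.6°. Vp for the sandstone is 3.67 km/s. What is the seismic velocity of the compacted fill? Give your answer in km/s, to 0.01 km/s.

Snell's law: sin 6.0°/V₁ = sin 18.6°/V₂.
V₁ = V₂·sin 6.0°/sin 18.6° = 3.67 × 0.3277 = 1.20 km/s.

1.20 km/s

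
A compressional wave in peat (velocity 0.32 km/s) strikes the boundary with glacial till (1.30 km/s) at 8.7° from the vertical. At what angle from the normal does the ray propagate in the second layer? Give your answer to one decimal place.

37.9°

Snell's law: sin θ₂ = (V₂/V₁)·sin θ₁ = (1.30/0.32)·sin 8.7° = 0.6145.
θ₂ = arcsin 0.6145 = 37.92° from the normal.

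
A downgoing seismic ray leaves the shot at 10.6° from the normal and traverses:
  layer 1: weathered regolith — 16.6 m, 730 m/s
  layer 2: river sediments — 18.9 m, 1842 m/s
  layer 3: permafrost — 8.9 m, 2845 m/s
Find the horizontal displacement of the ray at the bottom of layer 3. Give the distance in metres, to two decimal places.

22.16 m

Ray parameter p = sin 10.6° / 730 m/s = 2.5199e-04 s/m.
Layer 1: θ = 10.60°; offset = 16.6·tan 10.60° = 3.1066 m.
Layer 2: sin θ = p·1842 = 0.4642 → θ = 27.66°; offset = 18.9·tan 27.66° = 9.9042 m.
Layer 3: sin θ = p·2845 = 0.7169 → θ = 45.80°; offset = 8.9·tan 45.80° = 9.1520 m.
Summing the layer offsets gives 22.1628 m.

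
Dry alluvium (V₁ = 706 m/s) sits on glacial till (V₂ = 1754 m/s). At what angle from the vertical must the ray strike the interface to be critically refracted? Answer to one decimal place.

23.7°

At critical incidence the refracted ray runs along the interface (θ₂ = 90°), so sin θ_c = V₁/V₂.
θ_c = arcsin(706/1754) = arcsin 0.4025 = 23.74°.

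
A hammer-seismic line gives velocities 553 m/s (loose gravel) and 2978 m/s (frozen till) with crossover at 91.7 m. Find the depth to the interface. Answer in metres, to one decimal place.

38.0 m

x_cross = 2h·√((V₂+V₁)/(V₂−V₁)) → h = x_cross / (2·√((V₂+V₁)/(V₂−V₁))).
√((V₂+V₁)/(V₂−V₁)) = √((2978+553)/(2978−553)) = 1.2067.
h = 91.7 / (2·1.2067) = 38.00 m.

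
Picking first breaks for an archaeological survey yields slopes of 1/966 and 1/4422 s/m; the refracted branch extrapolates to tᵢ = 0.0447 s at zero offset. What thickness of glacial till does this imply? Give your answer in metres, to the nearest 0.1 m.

h = tᵢ·V₁·V₂ / (2·√(V₂²−V₁²)).
√(V₂²−V₁²) = √(4422² − 966²) = 4315.2 m/s.
h = 0.0447 s × 966 × 4422 / (2 × 4315.2) = 22.12 m.

22.1 m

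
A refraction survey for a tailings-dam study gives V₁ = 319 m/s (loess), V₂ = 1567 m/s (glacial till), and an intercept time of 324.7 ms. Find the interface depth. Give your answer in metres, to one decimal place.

θ_c = arcsin(319/1567) = 11.75°; cos θ_c = 0.9791.
tᵢ = 2h cos θ_c/V₁ ⇒ h = tᵢ·V₁/(2 cos θ_c) = 0.3247·319/(2·0.9791) = 52.90 m.

52.9 m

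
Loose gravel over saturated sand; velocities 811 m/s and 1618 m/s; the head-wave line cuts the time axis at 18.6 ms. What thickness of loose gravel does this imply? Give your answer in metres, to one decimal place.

θ_c = arcsin(811/1618) = 30.08°; cos θ_c = 0.8653.
tᵢ = 2h cos θ_c/V₁ ⇒ h = tᵢ·V₁/(2 cos θ_c) = 0.0186·811/(2·0.8653) = 8.72 m.

8.7 m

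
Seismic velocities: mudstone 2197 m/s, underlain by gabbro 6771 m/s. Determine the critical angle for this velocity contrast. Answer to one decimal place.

18.9°

Critical incidence: sin θ_c = V₁/V₂ = 2197/6771 = 0.3245.
θ_c = arcsin 0.3245 = 18.93°.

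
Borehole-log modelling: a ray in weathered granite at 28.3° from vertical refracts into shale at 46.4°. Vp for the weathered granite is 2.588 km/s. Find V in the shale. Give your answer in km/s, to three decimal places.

sin 28.3° = 0.4741; sin 46.4° = 0.7242.
V₂ = V₁·(sin θ₂/sin θ₁) = 2.588·(0.7242/0.4741) = 3.953 km/s.

3.953 km/s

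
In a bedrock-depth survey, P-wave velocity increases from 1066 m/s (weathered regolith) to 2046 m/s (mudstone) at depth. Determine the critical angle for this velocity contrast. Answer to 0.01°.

31.40°

Critical incidence: sin θ_c = V₁/V₂ = 1066/2046 = 0.5210.
θ_c = arcsin 0.5210 = 31.40°.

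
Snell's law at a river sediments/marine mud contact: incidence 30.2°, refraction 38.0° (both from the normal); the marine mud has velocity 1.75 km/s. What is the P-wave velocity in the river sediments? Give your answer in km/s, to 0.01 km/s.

sin 30.2° = 0.5030; sin 38.0° = 0.6157.
V₁ = V₂·(sin θ₁/sin θ₂) = 1.75·(0.5030/0.6157) = 1.43 km/s.

1.43 km/s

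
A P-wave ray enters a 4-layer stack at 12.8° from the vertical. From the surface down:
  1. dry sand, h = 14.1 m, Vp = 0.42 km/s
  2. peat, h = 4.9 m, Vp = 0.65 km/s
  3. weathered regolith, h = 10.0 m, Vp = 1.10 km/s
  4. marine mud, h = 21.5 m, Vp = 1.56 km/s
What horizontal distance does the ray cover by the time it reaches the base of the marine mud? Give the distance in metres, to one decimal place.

Apply Snell's law at each interface; in layer i the horizontal offset is hᵢ·tan θᵢ.
Layer 1: θ = 12.80°; offset = 14.1·tan 12.80° = 3.203 m.
Layer 2: sin θ = 0.65·sin 12.8°/0.42 = 0.3429, θ = 20.05°; offset = 4.9·tan 20.05° = 1.788 m.
Layer 3: sin θ = 1.10·sin 12.8°/0.42 = 0.5802, θ = 35.47°; offset = 10.0·tan 35.47° = 7.124 m.
Layer 4: sin θ = 1.56·sin 12.8°/0.42 = 0.8229, θ = 55.38°; offset = 21.5·tan 55.38° = 31.138 m.
Total horizontal offset = 43.254 m.

43.3 m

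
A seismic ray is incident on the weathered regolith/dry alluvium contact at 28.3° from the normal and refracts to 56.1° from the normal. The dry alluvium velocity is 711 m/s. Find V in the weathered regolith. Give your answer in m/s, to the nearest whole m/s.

Snell's law: sin 28.3°/V₁ = sin 56.1°/V₂.
V₁ = V₂·sin 28.3°/sin 56.1° = 711 × 0.5712 = 406.11 m/s.

406 m/s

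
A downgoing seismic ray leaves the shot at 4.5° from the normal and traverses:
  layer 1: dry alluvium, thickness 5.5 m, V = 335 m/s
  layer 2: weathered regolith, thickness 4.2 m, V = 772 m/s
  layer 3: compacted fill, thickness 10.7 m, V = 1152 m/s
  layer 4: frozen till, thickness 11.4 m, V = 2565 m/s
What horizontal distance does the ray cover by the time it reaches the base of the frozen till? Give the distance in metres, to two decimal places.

12.77 m

p = sin θ₁/V₁ = sin 4.5°/335 = 2.3421e-04 s/m is conserved through the stack.
Layer 1: θ = 4.50°; offset = 5.5·tan 4.50° = 0.4329 m.
Layer 2: sin θ = p·772 = 0.1808 → θ = 10.42°; offset = 4.2·tan 10.42° = 0.7721 m.
Layer 3: sin θ = p·1152 = 0.2698 → θ = 15.65°; offset = 10.7·tan 15.65° = 2.9981 m.
Layer 4: sin θ = p·2565 = 0.6007 → θ = 36.92°; offset = 11.4·tan 36.92° = 8.5665 m.
Total horizontal offset = 12.7696 m.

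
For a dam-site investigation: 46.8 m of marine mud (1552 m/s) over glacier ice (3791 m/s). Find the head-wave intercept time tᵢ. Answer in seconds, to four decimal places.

θ_c = arcsin(V₁/V₂) = arcsin(1552/3791) = 24.17°; cos θ_c = 0.9124.
tᵢ = 2h·cos θ_c / V₁ = 2·46.8·0.9124 / 1552 = 0.05502 s.

0.0550 s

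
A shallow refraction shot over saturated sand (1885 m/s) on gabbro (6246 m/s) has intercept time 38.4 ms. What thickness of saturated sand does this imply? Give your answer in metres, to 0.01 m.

37.96 m

θ_c = arcsin(1885/6246) = 17.57°; cos θ_c = 0.9534.
tᵢ = 2h cos θ_c/V₁ ⇒ h = tᵢ·V₁/(2 cos θ_c) = 0.0384·1885/(2·0.9534) = 37.96 m.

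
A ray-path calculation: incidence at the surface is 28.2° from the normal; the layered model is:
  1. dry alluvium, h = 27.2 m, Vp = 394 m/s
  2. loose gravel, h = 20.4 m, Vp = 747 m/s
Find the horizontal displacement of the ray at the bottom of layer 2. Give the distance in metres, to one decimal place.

55.7 m

p = sin θ₁/V₁ = sin 28.2°/394 = 1.1994e-03 s/m is conserved through the stack.
Layer 1: θ = 28.20°; offset = 27.2·tan 28.20° = 14.585 m.
Layer 2: sin θ = p·747 = 0.8959 → θ = 63.63°; offset = 20.4·tan 63.63° = 41.146 m.
Total horizontal offset = 55.730 m.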